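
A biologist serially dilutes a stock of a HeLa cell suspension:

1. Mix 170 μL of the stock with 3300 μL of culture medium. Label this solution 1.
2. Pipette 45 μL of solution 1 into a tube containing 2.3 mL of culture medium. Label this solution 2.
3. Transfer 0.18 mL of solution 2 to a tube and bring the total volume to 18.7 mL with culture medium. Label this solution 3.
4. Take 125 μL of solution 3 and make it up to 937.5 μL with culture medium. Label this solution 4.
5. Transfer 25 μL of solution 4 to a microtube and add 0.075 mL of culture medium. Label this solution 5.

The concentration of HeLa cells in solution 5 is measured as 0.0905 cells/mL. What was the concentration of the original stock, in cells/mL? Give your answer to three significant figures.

3.00 × 10^5 cells/mL

Step 1: 170 μL + 3300 μL = 3470 μL total → factor 3470/170 = 20.412
Step 2: 45 μL + 2.3 mL = 2345 μL total → factor 2345/45 = 52.111
Step 3: 0.18 mL brought to 18.7 mL → factor 18.7/0.18 = 103.89
Step 4: 125 μL brought to 937.5 μL → factor 937.5/125 = 7.5
Step 5: 25 μL + 0.075 mL = 100 μL total → factor 100/25 = 4
Overall dilution factor = 20.412 × 52.111 × 103.89 × 7.5 × 4 = 3.3151 × 10^6
Stock = 0.0905 cells/mL × 3.3151 × 10^6 = 3.00 × 10^5 cells/mL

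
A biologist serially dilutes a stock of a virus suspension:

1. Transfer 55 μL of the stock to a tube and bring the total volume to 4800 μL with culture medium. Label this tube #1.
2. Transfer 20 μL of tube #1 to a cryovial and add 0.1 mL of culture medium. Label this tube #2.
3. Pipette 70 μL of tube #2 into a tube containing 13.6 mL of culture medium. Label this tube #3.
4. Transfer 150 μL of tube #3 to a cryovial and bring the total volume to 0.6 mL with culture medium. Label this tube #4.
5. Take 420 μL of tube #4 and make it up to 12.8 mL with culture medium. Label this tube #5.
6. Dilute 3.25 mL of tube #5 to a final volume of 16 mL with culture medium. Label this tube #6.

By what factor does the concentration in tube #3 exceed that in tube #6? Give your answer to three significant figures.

Step 1: 55 μL brought to 4800 μL → factor 4800/55 = 87.273
Step 2: 20 μL + 0.1 mL = 120 μL total → factor 120/20 = 6
Step 3: 70 μL + 13.6 mL = 13670 μL total → factor 13670/70 = 195.29
Step 4: 150 μL brought to 0.6 mL → factor 600/150 = 4
Step 5: 420 μL brought to 12.8 mL → factor 12800/420 = 30.476
Step 6: 3.25 mL brought to 16 mL → factor 16/3.25 = 4.9231
Dilution factor to tube #3 = 1.0226 × 10^5; to tube #6 = 6.137 × 10^7
[tube #3]/[tube #6] = (factor to tube #6)/(factor to tube #3) = 6.137 × 10^7/1.0226 × 10^5 = 600

600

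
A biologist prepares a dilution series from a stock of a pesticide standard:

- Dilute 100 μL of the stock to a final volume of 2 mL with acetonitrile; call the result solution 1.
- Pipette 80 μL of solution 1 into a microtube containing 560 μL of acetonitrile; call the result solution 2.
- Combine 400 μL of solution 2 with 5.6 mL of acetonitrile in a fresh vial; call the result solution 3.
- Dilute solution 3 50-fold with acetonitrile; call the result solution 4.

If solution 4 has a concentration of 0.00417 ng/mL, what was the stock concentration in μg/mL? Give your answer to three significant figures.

0.500 μg/mL

Step 1: 100 μL brought to 2 mL → factor 2000/100 = 20
Step 2: 80 μL + 560 μL = 640 μL total → factor 640/80 = 8
Step 3: 400 μL + 5.6 mL = 6000 μL total → factor 6000/400 = 15
Step 4: 50-fold → factor 50
Overall dilution factor = 20 × 8 × 15 × 50 = 1.2 × 10^5
Stock = 0.00417 ng/mL × 1.2 × 10^5 = 500.4 ng/mL = 0.500 μg/mL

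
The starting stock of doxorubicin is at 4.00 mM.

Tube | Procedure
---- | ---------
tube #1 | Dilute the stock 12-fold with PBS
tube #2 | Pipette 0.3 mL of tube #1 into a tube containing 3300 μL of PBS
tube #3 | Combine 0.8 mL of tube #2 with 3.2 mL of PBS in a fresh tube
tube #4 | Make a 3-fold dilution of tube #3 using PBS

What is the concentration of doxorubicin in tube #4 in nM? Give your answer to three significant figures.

1.85 × 10^3 nM

Step 1: 12-fold → factor 12
Step 2: 0.3 mL + 3300 μL = 3.6 mL total → factor 3.6/0.3 = 12
Step 3: 0.8 mL + 3.2 mL = 4 mL total → factor 4/0.8 = 5
Step 4: 3-fold → factor 3
Overall dilution factor = 12 × 12 × 5 × 3 = 2160
Final = 4.00 mM / 2160 = 0.001852 mM = 1.85 × 10^3 nM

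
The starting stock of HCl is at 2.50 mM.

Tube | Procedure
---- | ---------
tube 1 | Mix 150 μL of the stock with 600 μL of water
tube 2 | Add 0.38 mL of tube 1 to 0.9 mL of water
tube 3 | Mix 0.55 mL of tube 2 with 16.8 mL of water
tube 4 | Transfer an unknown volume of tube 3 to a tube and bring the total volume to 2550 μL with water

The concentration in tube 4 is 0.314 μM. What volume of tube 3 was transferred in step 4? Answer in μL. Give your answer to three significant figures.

170 μL

Step 1: 150 μL + 600 μL = 750 μL total → factor 750/150 = 5
Step 2: 0.38 mL + 0.9 mL = 1.28 mL total → factor 1.28/0.38 = 3.3684
Step 3: 0.55 mL + 16.8 mL = 17.35 mL total → factor 17.35/0.55 = 31.545
Step 4: v brought to 2550 μL → factor = 2550 μL/v
Product of known-step factors = 531.29
Overall factor = 2.50 mM / (0.314 μM) = 7961.8
Step-4 factor = 7961.8 / 531.29 = 14.986
v = 2550 μL / 14.986 = 170 μL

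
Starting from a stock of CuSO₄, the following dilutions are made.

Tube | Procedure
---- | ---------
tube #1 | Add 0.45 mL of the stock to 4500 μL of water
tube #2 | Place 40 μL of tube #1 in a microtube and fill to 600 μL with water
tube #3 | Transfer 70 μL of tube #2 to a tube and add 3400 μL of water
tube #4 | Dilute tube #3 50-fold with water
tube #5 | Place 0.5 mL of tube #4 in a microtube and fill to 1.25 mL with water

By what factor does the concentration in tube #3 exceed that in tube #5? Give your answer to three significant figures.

Step 1: 0.45 mL + 4500 μL = 4.95 mL total → factor 4.95/0.45 = 11
Step 2: 40 μL brought to 600 μL → factor 600/40 = 15
Step 3: 70 μL + 3400 μL = 3470 μL total → factor 3470/70 = 49.571
Step 4: 50-fold → factor 50
Step 5: 0.5 mL brought to 1.25 mL → factor 1.25/0.5 = 2.5
Dilution factor to tube #3 = 8179.3; to tube #5 = 1.0224 × 10^6
[tube #3]/[tube #5] = (factor to tube #5)/(factor to tube #3) = 1.0224 × 10^6/8179.3 = 125

125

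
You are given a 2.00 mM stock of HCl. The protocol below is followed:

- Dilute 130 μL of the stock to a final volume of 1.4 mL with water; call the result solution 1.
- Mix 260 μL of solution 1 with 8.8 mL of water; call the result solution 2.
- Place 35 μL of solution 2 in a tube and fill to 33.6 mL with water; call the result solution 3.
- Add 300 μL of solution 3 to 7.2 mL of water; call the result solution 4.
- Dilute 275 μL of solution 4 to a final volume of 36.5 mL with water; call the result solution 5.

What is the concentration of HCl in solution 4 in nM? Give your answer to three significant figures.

0.222 nM

Step 1: 130 μL brought to 1.4 mL → factor 1400/130 = 10.769
Step 2: 260 μL + 8.8 mL = 9060 μL total → factor 9060/260 = 34.846
Step 3: 35 μL brought to 33.6 mL → factor 33600/35 = 960
Step 4: 300 μL + 7.2 mL = 7500 μL total → factor 7500/300 = 25
Dilution factor through solution 4 = 10.769 × 34.846 × 960 × 25 = 9.0064 × 10^6
[solution 4] = 2.00 mM / 9.0064 × 10^6 = 2.221 × 10^-7 mM = 0.222 nM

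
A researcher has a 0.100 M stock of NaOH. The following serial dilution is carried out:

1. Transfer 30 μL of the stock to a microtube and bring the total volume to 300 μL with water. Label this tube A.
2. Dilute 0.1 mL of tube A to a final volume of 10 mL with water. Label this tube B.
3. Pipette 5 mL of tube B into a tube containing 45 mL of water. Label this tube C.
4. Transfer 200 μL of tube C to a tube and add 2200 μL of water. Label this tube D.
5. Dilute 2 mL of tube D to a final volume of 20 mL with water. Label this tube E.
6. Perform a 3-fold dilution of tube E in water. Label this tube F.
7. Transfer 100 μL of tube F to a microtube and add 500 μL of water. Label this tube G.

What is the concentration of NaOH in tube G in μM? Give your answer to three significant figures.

0.00463 μM

Step 1: 30 μL brought to 300 μL → factor 300/30 = 10
Step 2: 0.1 mL brought to 10 mL → factor 10/0.1 = 100
Step 3: 5 mL + 45 mL = 50 mL total → factor 50/5 = 10
Step 4: 200 μL + 2200 μL = 2400 μL total → factor 2400/200 = 12
Step 5: 2 mL brought to 20 mL → factor 20/2 = 10
Step 6: 3-fold → factor 3
Step 7: 100 μL + 500 μL = 600 μL total → factor 600/100 = 6
Overall dilution factor = 10 × 100 × 10 × 12 × 10 × 3 × 6 = 2.16 × 10^7
Final = 0.100 M / 2.16 × 10^7 = 4.630 × 10^-9 M = 0.00463 μM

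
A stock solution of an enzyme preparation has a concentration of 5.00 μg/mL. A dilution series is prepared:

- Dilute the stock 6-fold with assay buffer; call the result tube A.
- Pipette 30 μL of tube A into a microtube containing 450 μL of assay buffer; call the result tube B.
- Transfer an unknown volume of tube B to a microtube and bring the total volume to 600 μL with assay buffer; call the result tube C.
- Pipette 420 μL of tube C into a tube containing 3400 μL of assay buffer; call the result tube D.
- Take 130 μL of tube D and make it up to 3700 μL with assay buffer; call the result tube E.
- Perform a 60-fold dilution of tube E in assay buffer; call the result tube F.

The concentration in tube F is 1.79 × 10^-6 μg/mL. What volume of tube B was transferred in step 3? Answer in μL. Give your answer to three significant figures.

320 μL

Step 1: 6-fold → factor 6
Step 2: 30 μL + 450 μL = 480 μL total → factor 480/30 = 16
Step 3: v brought to 600 μL → factor = 600 μL/v
Step 4: 420 μL + 3400 μL = 3820 μL total → factor 3820/420 = 9.0952
Step 5: 130 μL brought to 3700 μL → factor 3700/130 = 28.462
Step 6: 60-fold → factor 60
Product of known-step factors = 1.4911 × 10^6
Overall factor = 5.00 μg/mL / (1.79 × 10^-6 μg/mL) = 2.7933 × 10^6
Step-3 factor = 2.7933 × 10^6 / 1.4911 × 10^6 = 1.8734
v = 600 μL / 1.8734 = 320 μL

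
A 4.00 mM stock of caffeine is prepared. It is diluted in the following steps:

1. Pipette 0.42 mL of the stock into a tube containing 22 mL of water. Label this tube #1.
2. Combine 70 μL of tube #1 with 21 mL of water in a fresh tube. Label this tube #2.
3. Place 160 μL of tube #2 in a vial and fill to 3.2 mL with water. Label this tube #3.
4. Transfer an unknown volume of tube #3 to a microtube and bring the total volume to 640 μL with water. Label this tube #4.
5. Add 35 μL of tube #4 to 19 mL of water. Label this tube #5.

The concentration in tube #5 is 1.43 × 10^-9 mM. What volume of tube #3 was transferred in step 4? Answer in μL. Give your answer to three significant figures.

Step 1: 0.42 mL + 22 mL = 22.42 mL total → factor 22.42/0.42 = 53.381
Step 2: 70 μL + 21 mL = 21070 μL total → factor 21070/70 = 301
Step 3: 160 μL brought to 3.2 mL → factor 3200/160 = 20
Step 4: v brought to 640 μL → factor = 640 μL/v
Step 5: 35 μL + 19 mL = 19035 μL total → factor 19035/35 = 543.86
Product of known-step factors = 1.7477 × 10^8
Overall factor = 4.00 mM / (1.43 × 10^-9 mM) = 2.7972 × 10^9
Step-4 factor = 2.7972 × 10^9 / 1.7477 × 10^8 = 16.005
v = 640 μL / 16.005 = 40.0 μL

40.0 μL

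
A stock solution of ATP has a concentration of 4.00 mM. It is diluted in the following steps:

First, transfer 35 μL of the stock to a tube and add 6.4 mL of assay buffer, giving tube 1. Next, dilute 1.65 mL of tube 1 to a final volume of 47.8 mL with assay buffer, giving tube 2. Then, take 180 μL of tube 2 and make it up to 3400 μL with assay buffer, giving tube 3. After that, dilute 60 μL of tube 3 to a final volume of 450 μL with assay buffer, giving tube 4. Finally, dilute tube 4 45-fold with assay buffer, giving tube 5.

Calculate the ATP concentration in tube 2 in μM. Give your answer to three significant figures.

Step 1: 35 μL + 6.4 mL = 6435 μL total → factor 6435/35 = 183.86
Step 2: 1.65 mL brought to 47.8 mL → factor 47.8/1.65 = 28.97
Dilution factor through tube 2 = 183.86 × 28.97 = 5326.3
[tube 2] = 4.00 mM / 5326.3 = 0.0007510 mM = 0.751 μM

0.751 μM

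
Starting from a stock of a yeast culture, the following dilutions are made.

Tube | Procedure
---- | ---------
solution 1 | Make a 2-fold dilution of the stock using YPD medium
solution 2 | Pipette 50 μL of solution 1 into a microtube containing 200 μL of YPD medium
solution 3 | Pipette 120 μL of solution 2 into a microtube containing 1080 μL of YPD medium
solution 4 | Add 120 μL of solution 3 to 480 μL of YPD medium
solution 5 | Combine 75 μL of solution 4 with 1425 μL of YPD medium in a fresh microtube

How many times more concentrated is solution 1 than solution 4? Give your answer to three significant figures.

250

Step 1: 2-fold → factor 2
Step 2: 50 μL + 200 μL = 250 μL total → factor 250/50 = 5
Step 3: 120 μL + 1080 μL = 1200 μL total → factor 1200/120 = 10
Step 4: 120 μL + 480 μL = 600 μL total → factor 600/120 = 5
Dilution factor to solution 1 = 2; to solution 4 = 500
[solution 1]/[solution 4] = (factor to solution 4)/(factor to solution 1) = 500/2 = 250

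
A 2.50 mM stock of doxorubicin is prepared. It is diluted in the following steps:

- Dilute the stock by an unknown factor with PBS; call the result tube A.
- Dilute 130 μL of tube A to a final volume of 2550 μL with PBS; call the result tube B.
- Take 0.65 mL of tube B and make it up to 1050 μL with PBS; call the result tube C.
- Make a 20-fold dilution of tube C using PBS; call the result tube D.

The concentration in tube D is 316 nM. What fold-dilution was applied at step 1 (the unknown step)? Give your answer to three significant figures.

Step 1: unknown factor x
Step 2: 130 μL brought to 2550 μL → factor 2550/130 = 19.615
Step 3: 0.65 mL brought to 1050 μL → factor 1.05/0.65 = 1.6154
Step 4: 20-fold → factor 20
Product of known-step factors = 633.73
Overall factor = 2.50 mM / (316 nM) = 7911.4
x = 7911.4 / 633.73 = 12.5

12.5-fold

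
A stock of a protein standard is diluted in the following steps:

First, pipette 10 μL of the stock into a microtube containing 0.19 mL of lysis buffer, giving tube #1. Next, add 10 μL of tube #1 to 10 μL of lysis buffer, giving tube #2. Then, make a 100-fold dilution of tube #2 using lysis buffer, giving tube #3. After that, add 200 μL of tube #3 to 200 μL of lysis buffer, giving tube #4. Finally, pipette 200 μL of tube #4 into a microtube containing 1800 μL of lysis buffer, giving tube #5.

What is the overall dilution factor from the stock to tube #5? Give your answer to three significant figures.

8.00 × 10^4

Step 1: 10 μL + 0.19 mL = 200 μL total → factor 200/10 = 20
Step 2: 10 μL + 10 μL = 20 μL total → factor 20/10 = 2
Step 3: 100-fold → factor 100
Step 4: 200 μL + 200 μL = 400 μL total → factor 400/200 = 2
Step 5: 200 μL + 1800 μL = 2000 μL total → factor 2000/200 = 10
Overall dilution factor = 20 × 2 × 100 × 2 × 10 = 80000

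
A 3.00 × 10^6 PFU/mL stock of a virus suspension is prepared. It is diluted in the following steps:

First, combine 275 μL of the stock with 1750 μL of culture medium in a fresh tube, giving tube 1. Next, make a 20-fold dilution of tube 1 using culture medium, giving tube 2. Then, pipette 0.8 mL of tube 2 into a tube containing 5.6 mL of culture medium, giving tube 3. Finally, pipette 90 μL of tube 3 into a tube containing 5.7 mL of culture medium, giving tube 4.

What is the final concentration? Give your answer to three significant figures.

39.6 PFU/mL

Step 1: 275 μL + 1750 μL = 2025 μL total → factor 2025/275 = 7.3636
Step 2: 20-fold → factor 20
Step 3: 0.8 mL + 5.6 mL = 6.4 mL total → factor 6.4/0.8 = 8
Step 4: 90 μL + 5.7 mL = 5790 μL total → factor 5790/90 = 64.333
Overall dilution factor = 7.3636 × 20 × 8 × 64.333 = 75796
Final = 3.00 × 10^6 PFU/mL / 75796 = 39.6 PFU/mL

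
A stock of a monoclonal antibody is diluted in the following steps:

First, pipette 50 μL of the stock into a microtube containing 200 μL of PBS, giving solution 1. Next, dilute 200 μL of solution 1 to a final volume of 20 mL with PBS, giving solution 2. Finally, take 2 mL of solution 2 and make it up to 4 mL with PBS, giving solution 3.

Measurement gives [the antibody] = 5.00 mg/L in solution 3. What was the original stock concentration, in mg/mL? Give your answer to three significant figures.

Step 1: 50 μL + 200 μL = 250 μL total → factor 250/50 = 5
Step 2: 200 μL brought to 20 mL → factor 20000/200 = 100
Step 3: 2 mL brought to 4 mL → factor 4/2 = 2
Overall dilution factor = 5 × 100 × 2 = 1000
Stock = 5.00 mg/L × 1000 = 5000 mg/L = 5.00 mg/mL

5.00 mg/mL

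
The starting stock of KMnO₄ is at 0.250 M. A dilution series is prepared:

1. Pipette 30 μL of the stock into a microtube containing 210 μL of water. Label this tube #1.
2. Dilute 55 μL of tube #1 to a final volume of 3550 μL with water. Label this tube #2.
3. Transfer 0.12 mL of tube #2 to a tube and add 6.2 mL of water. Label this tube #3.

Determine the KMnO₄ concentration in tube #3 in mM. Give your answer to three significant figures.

0.00919 mM

Step 1: 30 μL + 210 μL = 240 μL total → factor 240/30 = 8
Step 2: 55 μL brought to 3550 μL → factor 3550/55 = 64.545
Step 3: 0.12 mL + 6.2 mL = 6.32 mL total → factor 6.32/0.12 = 52.667
Overall dilution factor = 8 × 64.545 × 52.667 = 27195
Final = 0.250 M / 27195 = 9.193 × 10^-6 M = 0.00919 mM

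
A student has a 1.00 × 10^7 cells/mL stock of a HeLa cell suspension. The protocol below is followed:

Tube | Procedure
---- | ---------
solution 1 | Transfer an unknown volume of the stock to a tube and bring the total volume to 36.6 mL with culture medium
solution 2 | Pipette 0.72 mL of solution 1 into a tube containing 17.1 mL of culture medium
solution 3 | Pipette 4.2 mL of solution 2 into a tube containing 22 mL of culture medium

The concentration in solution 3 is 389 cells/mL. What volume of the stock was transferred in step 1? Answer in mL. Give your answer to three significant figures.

Step 1: v brought to 36.6 mL → factor = 36.6 mL/v
Step 2: 0.72 mL + 17.1 mL = 17.82 mL total → factor 17.82/0.72 = 24.75
Step 3: 4.2 mL + 22 mL = 26.2 mL total → factor 26.2/4.2 = 6.2381
Product of known-step factors = 154.39
Overall factor = 1.00 × 10^7 cells/mL / (389 cells/mL) = 25707
Step-1 factor = 25707 / 154.39 = 166.5
v = 36.6 mL / 166.5 = 0.220 mL

0.220 mL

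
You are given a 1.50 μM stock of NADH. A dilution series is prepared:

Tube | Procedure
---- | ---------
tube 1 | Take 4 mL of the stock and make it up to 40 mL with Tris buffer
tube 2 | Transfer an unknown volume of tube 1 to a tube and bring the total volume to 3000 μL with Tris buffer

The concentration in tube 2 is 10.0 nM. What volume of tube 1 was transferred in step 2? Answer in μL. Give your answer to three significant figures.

Step 1: 4 mL brought to 40 mL → factor 40/4 = 10
Step 2: v brought to 3000 μL → factor = 3000 μL/v
Product of known-step factors = 10
Overall factor = 1.50 μM / (10.0 nM) = 150
Step-2 factor = 150 / 10 = 15
v = 3000 μL / 15 = 200 μL

200 μL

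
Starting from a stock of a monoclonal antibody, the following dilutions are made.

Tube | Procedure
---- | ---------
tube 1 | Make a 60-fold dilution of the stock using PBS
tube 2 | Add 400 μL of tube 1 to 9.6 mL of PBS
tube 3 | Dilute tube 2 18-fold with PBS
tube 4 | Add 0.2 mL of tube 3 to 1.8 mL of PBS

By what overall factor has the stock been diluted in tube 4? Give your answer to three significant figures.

2.70 × 10^5

Step 1: 60-fold → factor 60
Step 2: 400 μL + 9.6 mL = 10000 μL total → factor 10000/400 = 25
Step 3: 18-fold → factor 18
Step 4: 0.2 mL + 1.8 mL = 2 mL total → factor 2/0.2 = 10
Overall dilution factor = 60 × 25 × 18 × 10 = 2.7 × 10^5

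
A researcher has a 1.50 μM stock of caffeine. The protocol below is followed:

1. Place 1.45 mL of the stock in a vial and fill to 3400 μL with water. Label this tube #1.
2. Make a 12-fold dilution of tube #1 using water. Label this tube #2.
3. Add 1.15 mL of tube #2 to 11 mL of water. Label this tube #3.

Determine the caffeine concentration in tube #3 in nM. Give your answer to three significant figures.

Step 1: 1.45 mL brought to 3400 μL → factor 3.4/1.45 = 2.3448
Step 2: 12-fold → factor 12
Step 3: 1.15 mL + 11 mL = 12.15 mL total → factor 12.15/1.15 = 10.565
Overall dilution factor = 2.3448 × 12 × 10.565 = 297.28
Final = 1.50 μM / 297.28 = 0.005046 μM = 5.05 nM

5.05 nM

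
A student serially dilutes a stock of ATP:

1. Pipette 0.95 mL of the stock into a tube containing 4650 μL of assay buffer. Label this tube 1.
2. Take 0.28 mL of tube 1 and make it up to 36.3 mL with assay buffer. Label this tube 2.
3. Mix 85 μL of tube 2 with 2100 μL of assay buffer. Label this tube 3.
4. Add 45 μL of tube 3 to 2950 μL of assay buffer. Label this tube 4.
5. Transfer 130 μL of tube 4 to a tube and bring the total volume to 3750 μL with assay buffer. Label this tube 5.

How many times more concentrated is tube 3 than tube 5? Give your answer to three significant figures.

Step 1: 0.95 mL + 4650 μL = 5.6 mL total → factor 5.6/0.95 = 5.8947
Step 2: 0.28 mL brought to 36.3 mL → factor 36.3/0.28 = 129.64
Step 3: 85 μL + 2100 μL = 2185 μL total → factor 2185/85 = 25.706
Step 4: 45 μL + 2950 μL = 2995 μL total → factor 2995/45 = 66.556
Step 5: 130 μL brought to 3750 μL → factor 3750/130 = 28.846
Dilution factor to tube 3 = 19645; to tube 5 = 3.7715 × 10^7
[tube 3]/[tube 5] = (factor to tube 5)/(factor to tube 3) = 3.7715 × 10^7/19645 = 1.92 × 10^3

1.92 × 10^3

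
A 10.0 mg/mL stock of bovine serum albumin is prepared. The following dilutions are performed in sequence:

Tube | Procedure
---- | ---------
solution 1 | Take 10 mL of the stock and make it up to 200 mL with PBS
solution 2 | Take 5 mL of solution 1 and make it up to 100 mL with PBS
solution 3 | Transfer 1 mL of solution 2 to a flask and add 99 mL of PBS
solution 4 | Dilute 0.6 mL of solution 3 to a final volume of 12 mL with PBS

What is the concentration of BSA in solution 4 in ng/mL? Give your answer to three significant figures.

Step 1: 10 mL brought to 200 mL → factor 200/10 = 20
Step 2: 5 mL brought to 100 mL → factor 100/5 = 20
Step 3: 1 mL + 99 mL = 100 mL total → factor 100/1 = 100
Step 4: 0.6 mL brought to 12 mL → factor 12/0.6 = 20
Overall dilution factor = 20 × 20 × 100 × 20 = 8 × 10^5
Final = 10.0 mg/mL / 8 × 10^5 = 1.250 × 10^-5 mg/mL = 12.5 ng/mL

12.5 ng/mL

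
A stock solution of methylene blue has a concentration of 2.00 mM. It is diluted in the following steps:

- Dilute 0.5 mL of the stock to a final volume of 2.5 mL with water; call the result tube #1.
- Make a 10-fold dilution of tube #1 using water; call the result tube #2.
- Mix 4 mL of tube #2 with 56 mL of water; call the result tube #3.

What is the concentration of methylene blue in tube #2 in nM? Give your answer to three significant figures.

4.00 × 10^4 nM

Step 1: 0.5 mL brought to 2.5 mL → factor 2.5/0.5 = 5
Step 2: 10-fold → factor 10
Dilution factor through tube #2 = 5 × 10 = 50
[tube #2] = 2.00 mM / 50 = 0.04000 mM = 4.00 × 10^4 nM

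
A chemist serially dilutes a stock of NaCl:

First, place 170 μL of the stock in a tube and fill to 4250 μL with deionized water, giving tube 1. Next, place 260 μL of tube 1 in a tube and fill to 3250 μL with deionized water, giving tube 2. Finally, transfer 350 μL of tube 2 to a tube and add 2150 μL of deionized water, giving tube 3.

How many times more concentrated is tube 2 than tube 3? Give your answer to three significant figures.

7.14

Step 1: 170 μL brought to 4250 μL → factor 4250/170 = 25
Step 2: 260 μL brought to 3250 μL → factor 3250/260 = 12.5
Step 3: 350 μL + 2150 μL = 2500 μL total → factor 2500/350 = 7.1429
Dilution factor to tube 2 = 312.5; to tube 3 = 2232.1
[tube 2]/[tube 3] = (factor to tube 3)/(factor to tube 2) = 2232.1/312.5 = 7.14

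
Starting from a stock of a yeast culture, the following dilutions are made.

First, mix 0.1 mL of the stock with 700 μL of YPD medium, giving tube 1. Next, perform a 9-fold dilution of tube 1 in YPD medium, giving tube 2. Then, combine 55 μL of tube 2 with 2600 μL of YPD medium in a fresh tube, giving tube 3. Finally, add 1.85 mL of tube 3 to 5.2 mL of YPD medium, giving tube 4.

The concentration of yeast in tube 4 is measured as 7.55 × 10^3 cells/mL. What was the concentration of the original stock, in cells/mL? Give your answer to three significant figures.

1.00 × 10^8 cells/mL

Step 1: 0.1 mL + 700 μL = 0.8 mL total → factor 0.8/0.1 = 8
Step 2: 9-fold → factor 9
Step 3: 55 μL + 2600 μL = 2655 μL total → factor 2655/55 = 48.273
Step 4: 1.85 mL + 5.2 mL = 7.05 mL total → factor 7.05/1.85 = 3.8108
Overall dilution factor = 8 × 9 × 48.273 × 3.8108 = 13245
Stock = 7.55 × 10^3 cells/mL × 13245 = 1.00 × 10^8 cells/mL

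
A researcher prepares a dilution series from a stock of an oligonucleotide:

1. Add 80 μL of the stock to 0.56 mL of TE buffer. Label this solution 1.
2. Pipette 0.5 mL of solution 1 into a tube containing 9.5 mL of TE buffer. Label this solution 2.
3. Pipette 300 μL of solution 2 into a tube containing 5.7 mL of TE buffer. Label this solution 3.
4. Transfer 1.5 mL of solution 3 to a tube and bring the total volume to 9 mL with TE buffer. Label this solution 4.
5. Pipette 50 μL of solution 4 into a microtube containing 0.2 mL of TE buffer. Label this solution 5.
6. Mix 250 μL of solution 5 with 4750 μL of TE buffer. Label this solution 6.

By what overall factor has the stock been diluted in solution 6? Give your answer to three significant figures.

1.92 × 10^6

Step 1: 80 μL + 0.56 mL = 640 μL total → factor 640/80 = 8
Step 2: 0.5 mL + 9.5 mL = 10 mL total → factor 10/0.5 = 20
Step 3: 300 μL + 5.7 mL = 6000 μL total → factor 6000/300 = 20
Step 4: 1.5 mL brought to 9 mL → factor 9/1.5 = 6
Step 5: 50 μL + 0.2 mL = 250 μL total → factor 250/50 = 5
Step 6: 250 μL + 4750 μL = 5000 μL total → factor 5000/250 = 20
Overall dilution factor = 8 × 20 × 20 × 6 × 5 × 20 = 1.92 × 10^6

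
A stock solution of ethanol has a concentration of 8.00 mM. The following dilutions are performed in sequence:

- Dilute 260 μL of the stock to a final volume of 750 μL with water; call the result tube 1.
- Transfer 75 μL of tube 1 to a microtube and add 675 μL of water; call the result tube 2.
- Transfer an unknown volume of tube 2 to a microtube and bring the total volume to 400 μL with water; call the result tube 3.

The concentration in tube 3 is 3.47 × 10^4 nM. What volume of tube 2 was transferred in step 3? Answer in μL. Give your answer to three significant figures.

Step 1: 260 μL brought to 750 μL → factor 750/260 = 2.8846
Step 2: 75 μL + 675 μL = 750 μL total → factor 750/75 = 10
Step 3: v brought to 400 μL → factor = 400 μL/v
Product of known-step factors = 28.846
Overall factor = 8.00 mM / (3.47 × 10^4 nM) = 230.55
Step-3 factor = 230.55 / 28.846 = 7.9923
v = 400 μL / 7.9923 = 50.0 μL

50.0 μL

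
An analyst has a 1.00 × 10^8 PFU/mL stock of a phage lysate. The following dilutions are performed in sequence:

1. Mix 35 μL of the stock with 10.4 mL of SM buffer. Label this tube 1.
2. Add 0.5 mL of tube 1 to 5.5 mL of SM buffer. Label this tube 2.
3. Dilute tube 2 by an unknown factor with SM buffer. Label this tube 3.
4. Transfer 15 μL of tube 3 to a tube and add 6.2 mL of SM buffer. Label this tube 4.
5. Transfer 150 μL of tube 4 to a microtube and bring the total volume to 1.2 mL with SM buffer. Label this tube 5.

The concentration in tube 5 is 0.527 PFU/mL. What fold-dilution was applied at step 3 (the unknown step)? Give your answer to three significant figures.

16.0-fold

Step 1: 35 μL + 10.4 mL = 10435 μL total → factor 10435/35 = 298.14
Step 2: 0.5 mL + 5.5 mL = 6 mL total → factor 6/0.5 = 12
Step 3: unknown factor x
Step 4: 15 μL + 6.2 mL = 6215 μL total → factor 6215/15 = 414.33
Step 5: 150 μL brought to 1.2 mL → factor 1200/150 = 8
Product of known-step factors = 1.1859 × 10^7
Overall factor = 1.00 × 10^8 PFU/mL / (0.527 PFU/mL) = 1.8975 × 10^8
x = 1.8975 × 10^8 / 1.1859 × 10^7 = 16.0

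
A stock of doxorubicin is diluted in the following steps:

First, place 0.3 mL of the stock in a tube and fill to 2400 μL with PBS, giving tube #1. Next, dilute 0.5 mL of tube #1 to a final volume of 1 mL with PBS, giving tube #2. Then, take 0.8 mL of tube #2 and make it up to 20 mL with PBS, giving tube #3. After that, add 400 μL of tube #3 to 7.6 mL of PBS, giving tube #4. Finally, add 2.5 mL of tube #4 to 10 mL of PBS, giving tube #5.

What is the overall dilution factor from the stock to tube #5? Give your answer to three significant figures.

4.00 × 10^4

Step 1: 0.3 mL brought to 2400 μL → factor 2.4/0.3 = 8
Step 2: 0.5 mL brought to 1 mL → factor 1/0.5 = 2
Step 3: 0.8 mL brought to 20 mL → factor 20/0.8 = 25
Step 4: 400 μL + 7.6 mL = 8000 μL total → factor 8000/400 = 20
Step 5: 2.5 mL + 10 mL = 12.5 mL total → factor 12.5/2.5 = 5
Overall dilution factor = 8 × 2 × 25 × 20 × 5 = 40000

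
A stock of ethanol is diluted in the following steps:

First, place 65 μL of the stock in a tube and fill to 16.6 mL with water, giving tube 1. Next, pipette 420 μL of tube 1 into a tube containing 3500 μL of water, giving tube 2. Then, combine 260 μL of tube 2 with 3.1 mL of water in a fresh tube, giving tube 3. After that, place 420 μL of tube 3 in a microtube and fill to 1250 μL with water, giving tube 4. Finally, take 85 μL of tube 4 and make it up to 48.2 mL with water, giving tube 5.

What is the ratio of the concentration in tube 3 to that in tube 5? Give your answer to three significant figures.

1.69 × 10^3

Step 1: 65 μL brought to 16.6 mL → factor 16600/65 = 255.38
Step 2: 420 μL + 3500 μL = 3920 μL total → factor 3920/420 = 9.3333
Step 3: 260 μL + 3.1 mL = 3360 μL total → factor 3360/260 = 12.923
Step 4: 420 μL brought to 1250 μL → factor 1250/420 = 2.9762
Step 5: 85 μL brought to 48.2 mL → factor 48200/85 = 567.06
Dilution factor to tube 3 = 30803; to tube 5 = 5.1986 × 10^7
[tube 3]/[tube 5] = (factor to tube 5)/(factor to tube 3) = 5.1986 × 10^7/30803 = 1.69 × 10^3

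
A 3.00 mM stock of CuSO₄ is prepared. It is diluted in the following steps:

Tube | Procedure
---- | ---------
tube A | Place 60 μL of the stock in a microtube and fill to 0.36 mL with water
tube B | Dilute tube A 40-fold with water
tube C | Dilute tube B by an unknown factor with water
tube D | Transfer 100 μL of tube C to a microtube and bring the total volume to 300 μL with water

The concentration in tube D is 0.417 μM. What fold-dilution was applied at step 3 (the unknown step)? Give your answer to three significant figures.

9.99-fold

Step 1: 60 μL brought to 0.36 mL → factor 360/60 = 6
Step 2: 40-fold → factor 40
Step 3: unknown factor x
Step 4: 100 μL brought to 300 μL → factor 300/100 = 3
Product of known-step factors = 720
Overall factor = 3.00 mM / (0.417 μM) = 7194.2
x = 7194.2 / 720 = 9.99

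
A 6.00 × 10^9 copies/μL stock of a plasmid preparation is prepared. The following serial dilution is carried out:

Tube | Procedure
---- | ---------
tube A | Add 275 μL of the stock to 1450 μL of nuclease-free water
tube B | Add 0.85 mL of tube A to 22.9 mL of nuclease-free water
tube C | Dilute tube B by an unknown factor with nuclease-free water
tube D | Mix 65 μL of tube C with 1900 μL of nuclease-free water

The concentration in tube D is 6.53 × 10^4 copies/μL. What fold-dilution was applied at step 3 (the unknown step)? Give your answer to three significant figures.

17.3-fold

Step 1: 275 μL + 1450 μL = 1725 μL total → factor 1725/275 = 6.2727
Step 2: 0.85 mL + 22.9 mL = 23.75 mL total → factor 23.75/0.85 = 27.941
Step 3: unknown factor x
Step 4: 65 μL + 1900 μL = 1965 μL total → factor 1965/65 = 30.231
Product of known-step factors = 5298.5
Overall factor = 6.00 × 10^9 copies/μL / (6.53 × 10^4 copies/μL) = 91884
x = 91884 / 5298.5 = 17.3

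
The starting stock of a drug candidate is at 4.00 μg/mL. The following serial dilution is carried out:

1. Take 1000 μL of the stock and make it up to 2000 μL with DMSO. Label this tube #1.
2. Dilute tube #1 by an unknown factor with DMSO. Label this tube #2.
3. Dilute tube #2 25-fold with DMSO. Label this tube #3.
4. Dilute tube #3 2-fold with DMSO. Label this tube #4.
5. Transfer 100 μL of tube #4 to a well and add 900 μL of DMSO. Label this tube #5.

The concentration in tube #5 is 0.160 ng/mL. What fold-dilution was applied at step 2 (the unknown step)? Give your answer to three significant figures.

Step 1: 1000 μL brought to 2000 μL → factor 2000/1000 = 2
Step 2: unknown factor x
Step 3: 25-fold → factor 25
Step 4: 2-fold → factor 2
Step 5: 100 μL + 900 μL = 1000 μL total → factor 1000/100 = 10
Product of known-step factors = 1000
Overall factor = 4.00 μg/mL / (0.160 ng/mL) = 25000
x = 25000 / 1000 = 25.0

25.0-fold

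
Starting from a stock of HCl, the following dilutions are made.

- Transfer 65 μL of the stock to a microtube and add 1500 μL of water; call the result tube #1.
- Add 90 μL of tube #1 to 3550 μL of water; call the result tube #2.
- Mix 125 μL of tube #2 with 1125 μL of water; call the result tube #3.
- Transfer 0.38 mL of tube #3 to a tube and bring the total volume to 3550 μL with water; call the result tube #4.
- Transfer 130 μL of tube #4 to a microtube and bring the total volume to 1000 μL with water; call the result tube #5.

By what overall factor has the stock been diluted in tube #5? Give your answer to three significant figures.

Step 1: 65 μL + 1500 μL = 1565 μL total → factor 1565/65 = 24.077
Step 2: 90 μL + 3550 μL = 3640 μL total → factor 3640/90 = 40.444
Step 3: 125 μL + 1125 μL = 1250 μL total → factor 1250/125 = 10
Step 4: 0.38 mL brought to 3550 μL → factor 3.55/0.38 = 9.3421
Step 5: 130 μL brought to 1000 μL → factor 1000/130 = 7.6923
Overall dilution factor = 24.077 × 40.444 × 10 × 9.3421 × 7.6923 = 6.9978 × 10^5

7.00 × 10^5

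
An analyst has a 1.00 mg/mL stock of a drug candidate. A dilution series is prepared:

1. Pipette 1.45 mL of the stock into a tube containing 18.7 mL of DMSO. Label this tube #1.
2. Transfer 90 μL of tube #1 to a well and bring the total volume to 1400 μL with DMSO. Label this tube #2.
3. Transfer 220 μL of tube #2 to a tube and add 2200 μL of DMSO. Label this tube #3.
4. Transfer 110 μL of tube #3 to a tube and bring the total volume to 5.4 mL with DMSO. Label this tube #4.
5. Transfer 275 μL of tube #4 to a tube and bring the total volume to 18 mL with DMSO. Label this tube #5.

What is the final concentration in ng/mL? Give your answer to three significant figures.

0.131 ng/mL

Step 1: 1.45 mL + 18.7 mL = 20.15 mL total → factor 20.15/1.45 = 13.897
Step 2: 90 μL brought to 1400 μL → factor 1400/90 = 15.556
Step 3: 220 μL + 2200 μL = 2420 μL total → factor 2420/220 = 11
Step 4: 110 μL brought to 5.4 mL → factor 5400/110 = 49.091
Step 5: 275 μL brought to 18 mL → factor 18000/275 = 65.455
Overall dilution factor = 13.897 × 15.556 × 11 × 49.091 × 65.455 = 7.6406 × 10^6
Final = 1.00 mg/mL / 7.6406 × 10^6 = 1.309 × 10^-7 mg/mL = 0.131 ng/mL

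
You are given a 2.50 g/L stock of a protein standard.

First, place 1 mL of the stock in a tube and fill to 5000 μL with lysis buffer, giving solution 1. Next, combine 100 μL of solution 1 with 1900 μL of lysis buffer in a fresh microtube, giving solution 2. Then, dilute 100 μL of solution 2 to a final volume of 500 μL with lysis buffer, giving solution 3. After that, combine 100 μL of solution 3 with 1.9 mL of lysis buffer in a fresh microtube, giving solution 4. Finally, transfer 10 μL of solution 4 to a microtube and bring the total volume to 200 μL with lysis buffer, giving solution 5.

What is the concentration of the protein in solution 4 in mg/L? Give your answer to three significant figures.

0.250 mg/L

Step 1: 1 mL brought to 5000 μL → factor 5/1 = 5
Step 2: 100 μL + 1900 μL = 2000 μL total → factor 2000/100 = 20
Step 3: 100 μL brought to 500 μL → factor 500/100 = 5
Step 4: 100 μL + 1.9 mL = 2000 μL total → factor 2000/100 = 20
Dilution factor through solution 4 = 5 × 20 × 5 × 20 = 10000
[solution 4] = 2.50 g/L / 10000 = 0.0002500 g/L = 0.250 mg/L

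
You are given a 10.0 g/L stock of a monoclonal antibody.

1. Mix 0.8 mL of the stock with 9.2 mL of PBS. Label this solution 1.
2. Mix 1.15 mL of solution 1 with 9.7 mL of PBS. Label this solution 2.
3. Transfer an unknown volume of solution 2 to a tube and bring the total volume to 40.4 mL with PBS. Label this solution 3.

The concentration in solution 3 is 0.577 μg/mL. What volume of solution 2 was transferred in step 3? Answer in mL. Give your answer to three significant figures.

Step 1: 0.8 mL + 9.2 mL = 10 mL total → factor 10/0.8 = 12.5
Step 2: 1.15 mL + 9.7 mL = 10.85 mL total → factor 10.85/1.15 = 9.4348
Step 3: v brought to 40.4 mL → factor = 40.4 mL/v
Product of known-step factors = 117.93
Overall factor = 10.0 g/L / (0.577 μg/mL) = 17331
Step-3 factor = 17331 / 117.93 = 146.95
v = 40.4 mL / 146.95 = 0.275 mL

0.275 mL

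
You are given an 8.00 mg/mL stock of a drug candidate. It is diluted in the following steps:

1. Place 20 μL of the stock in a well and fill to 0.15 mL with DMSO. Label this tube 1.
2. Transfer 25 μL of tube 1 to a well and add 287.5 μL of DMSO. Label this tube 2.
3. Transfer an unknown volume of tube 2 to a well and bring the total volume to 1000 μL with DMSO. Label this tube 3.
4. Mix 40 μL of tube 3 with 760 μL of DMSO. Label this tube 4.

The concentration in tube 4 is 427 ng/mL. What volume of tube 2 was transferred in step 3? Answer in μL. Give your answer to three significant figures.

100 μL

Step 1: 20 μL brought to 0.15 mL → factor 150/20 = 7.5
Step 2: 25 μL + 287.5 μL = 312.5 μL total → factor 312.5/25 = 12.5
Step 3: v brought to 1000 μL → factor = 1000 μL/v
Step 4: 40 μL + 760 μL = 800 μL total → factor 800/40 = 20
Product of known-step factors = 1875
Overall factor = 8.00 mg/mL / (427 ng/mL) = 18735
Step-3 factor = 18735 / 1875 = 9.9922
v = 1000 μL / 9.9922 = 100 μL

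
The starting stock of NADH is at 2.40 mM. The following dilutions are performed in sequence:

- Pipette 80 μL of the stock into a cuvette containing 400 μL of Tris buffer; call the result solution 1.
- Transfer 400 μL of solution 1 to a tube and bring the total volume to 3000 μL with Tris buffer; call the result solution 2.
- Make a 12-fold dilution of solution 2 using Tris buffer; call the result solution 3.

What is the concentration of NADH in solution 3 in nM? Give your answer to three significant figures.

4.44 × 10^3 nM

Step 1: 80 μL + 400 μL = 480 μL total → factor 480/80 = 6
Step 2: 400 μL brought to 3000 μL → factor 3000/400 = 7.5
Step 3: 12-fold → factor 12
Overall dilution factor = 6 × 7.5 × 12 = 540
Final = 2.40 mM / 540 = 0.004444 mM = 4.44 × 10^3 nM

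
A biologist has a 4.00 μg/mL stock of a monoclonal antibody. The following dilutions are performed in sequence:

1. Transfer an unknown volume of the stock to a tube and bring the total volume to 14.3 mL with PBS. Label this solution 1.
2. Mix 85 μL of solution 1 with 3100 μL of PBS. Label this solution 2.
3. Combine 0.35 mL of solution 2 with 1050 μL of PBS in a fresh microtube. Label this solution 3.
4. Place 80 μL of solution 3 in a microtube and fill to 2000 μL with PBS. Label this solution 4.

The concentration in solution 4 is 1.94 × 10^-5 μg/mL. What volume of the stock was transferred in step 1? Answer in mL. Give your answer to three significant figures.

Step 1: v brought to 14.3 mL → factor = 14.3 mL/v
Step 2: 85 μL + 3100 μL = 3185 μL total → factor 3185/85 = 37.471
Step 3: 0.35 mL + 1050 μL = 1.4 mL total → factor 1.4/0.35 = 4
Step 4: 80 μL brought to 2000 μL → factor 2000/80 = 25
Product of known-step factors = 3747.1
Overall factor = 4.00 μg/mL / (1.94 × 10^-5 μg/mL) = 2.0619 × 10^5
Step-1 factor = 2.0619 × 10^5 / 3747.1 = 55.026
v = 14.3 mL / 55.026 = 0.260 mL

0.260 mL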